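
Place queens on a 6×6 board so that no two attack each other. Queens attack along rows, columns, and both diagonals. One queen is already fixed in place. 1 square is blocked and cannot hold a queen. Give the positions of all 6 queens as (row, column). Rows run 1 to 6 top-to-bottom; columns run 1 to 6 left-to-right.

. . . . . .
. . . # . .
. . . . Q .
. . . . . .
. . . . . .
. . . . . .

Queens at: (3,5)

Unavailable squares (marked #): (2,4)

(1,4) (2,1) (3,5) (4,2) (5,6) (6,3)

Row 1: attacked by (3,5)→{3,5}. Safe: 1, 2, 4, 6. Place at column 4.
Row 2: attacked by (1,4)→{3,4,5}; (3,5)→{4,5,6}. Blocked: 4. Safe: 1, 2. Place at column 1.
Row 4: attacked by (1,4)→{1,4}; (2,1)→{1,3}; (3,5)→{4,5,6}. Safe: 2. Place at column 2.
Row 5: attacked by (1,4)→{4}; (2,1)→{1,4}; (3,5)→{3,5}; (4,2)→{1,2,3}. Safe: 6. Place at column 6.
Row 6: attacked by (1,4)→{4}; (2,1)→{1,5}; (3,5)→{2,5}; (4,2)→{2,4}; (5,6)→{5,6}. Safe: 3. Place at column 3.
Columns [4, 1, 5, 2, 6, 3], r−c [-3, 1, -2, 2, -1, 3], r+c [5, 3, 8, 6, 11, 9] are all distinct, so no two queens attack.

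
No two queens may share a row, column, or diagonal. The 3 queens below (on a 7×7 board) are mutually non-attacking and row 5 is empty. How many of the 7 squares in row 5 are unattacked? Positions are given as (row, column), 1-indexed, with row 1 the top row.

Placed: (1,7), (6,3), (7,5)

2

(1,7) attacks row 5 at column 7 and diagonals 3.
(6,3) attacks row 5 at column 3 and diagonals 2, 4.
(7,5) attacks row 5 at column 5 and diagonals 3, 7.
Attacked columns: {2, 3, 4, 5, 7}. Safe: {1, 6}.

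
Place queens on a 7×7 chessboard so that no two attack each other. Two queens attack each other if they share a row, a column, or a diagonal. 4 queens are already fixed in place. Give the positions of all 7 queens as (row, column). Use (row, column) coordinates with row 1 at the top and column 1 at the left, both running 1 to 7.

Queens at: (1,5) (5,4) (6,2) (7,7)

Row 2: attacked by (1,5)→{4,5,6}; (5,4)→{1,4,7}; (6,2)→{2,6}; (7,7)→{2,7}. Safe: 3. Place at column 3.
Row 3: attacked by (1,5)→{3,5,7}; (2,3)→{2,3,4}; (5,4)→{2,4,6}; (6,2)→{2,5}; (7,7)→{3,7}. Safe: 1. Place at column 1.
Row 4: attacked by (1,5)→{2,5}; (2,3)→{1,3,5}; (3,1)→{1,2}; (5,4)→{3,4,5}; (6,2)→{2,4}; (7,7)→{4,7}. Safe: 6. Place at column 6.
Columns [5, 3, 1, 6, 4, 2, 7], r−c [-4, -1, 2, -2, 1, 4, 0], r+c [6, 5, 4, 10, 9, 8, 14] are all distinct, so no two queens attack.

(1,5) (2,3) (3,1) (4,6) (5,4) (6,2) (7,7)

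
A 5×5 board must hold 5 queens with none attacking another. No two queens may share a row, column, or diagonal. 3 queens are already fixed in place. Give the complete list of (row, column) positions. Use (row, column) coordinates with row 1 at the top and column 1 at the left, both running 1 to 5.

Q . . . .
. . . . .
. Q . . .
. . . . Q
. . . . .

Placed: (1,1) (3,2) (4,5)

Row 2: attacked by (1,1)→{1,2}; (3,2)→{1,2,3}; (4,5)→{3,5}. Safe: 4. Place at column 4.
Row 5: attacked by (1,1)→{1,5}; (2,4)→{1,4}; (3,2)→{2,4}; (4,5)→{4,5}. Safe: 3. Place at column 3.
Columns [1, 4, 2, 5, 3], r−c [0, -2, 1, -1, 2], r+c [2, 6, 5, 9, 8] are all distinct, so no two queens attack.

(1,1) (2,4) (3,2) (4,5) (5,3)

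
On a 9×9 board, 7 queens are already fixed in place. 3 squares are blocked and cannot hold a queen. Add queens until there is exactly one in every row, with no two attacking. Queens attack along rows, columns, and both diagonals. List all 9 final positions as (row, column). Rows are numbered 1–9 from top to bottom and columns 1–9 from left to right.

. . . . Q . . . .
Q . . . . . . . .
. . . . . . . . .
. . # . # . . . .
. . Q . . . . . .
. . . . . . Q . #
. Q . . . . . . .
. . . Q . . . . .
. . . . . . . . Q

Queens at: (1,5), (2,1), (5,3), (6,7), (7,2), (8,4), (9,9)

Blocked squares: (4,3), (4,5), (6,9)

(1,5) (2,1) (3,8) (4,6) (5,3) (6,7) (7,2) (8,4) (9,9)

Row 3: attacked by (1,5)→{3,5,7}; (2,1)→{1,2}; (5,3)→{1,3,5}; (6,7)→{4,7}; (7,2)→{2,6}; (8,4)→{4,9}; (9,9)→{3,9}. Safe: 8. Place at column 8.
Row 4: attacked by (1,5)→{2,5,8}; (2,1)→{1,3}; (3,8)→{7,8,9}; (5,3)→{2,3,4}; (6,7)→{5,7,9}; (7,2)→{2,5}; (8,4)→{4,8}; (9,9)→{4,9}. Blocked: 3,5. Safe: 6. Place at column 6.
Columns [5, 1, 8, 6, 3, 7, 2, 4, 9], r−c [-4, 1, -5, -2, 2, -1, 5, 4, 0], r+c [6, 3, 11, 10, 8, 13, 9, 12, 18] are all distinct, so no two queens attack.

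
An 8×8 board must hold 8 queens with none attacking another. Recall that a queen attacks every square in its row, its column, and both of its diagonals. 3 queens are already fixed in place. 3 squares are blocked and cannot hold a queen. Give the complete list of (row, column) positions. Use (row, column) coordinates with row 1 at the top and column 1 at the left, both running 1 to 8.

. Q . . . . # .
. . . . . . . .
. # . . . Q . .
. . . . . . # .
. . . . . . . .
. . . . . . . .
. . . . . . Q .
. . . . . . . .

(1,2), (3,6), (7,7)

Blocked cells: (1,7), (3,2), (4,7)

Row 2: attacked by (1,2)→{1,2,3}; (3,6)→{5,6,7}; (7,7)→{2,7}. Safe: 4, 8. Place at column 4.
Row 4: attacked by (1,2)→{2,5}; (2,4)→{2,4,6}; (3,6)→{5,6,7}; (7,7)→{4,7}. Blocked: 7. Safe: 1, 3, 8. Place at column 8.
Row 5: attacked by (1,2)→{2,6}; (2,4)→{1,4,7}; (3,6)→{4,6,8}; (4,8)→{7,8}; (7,7)→{5,7}. Safe: 3. Place at column 3.
Row 6: attacked by (1,2)→{2,7}; (2,4)→{4,8}; (3,6)→{3,6}; (4,8)→{6,8}; (5,3)→{2,3,4}; (7,7)→{6,7,8}. Safe: 1, 5. Place at column 1.
Row 8: attacked by (1,2)→{2}; (2,4)→{4}; (3,6)→{1,6}; (4,8)→{4,8}; (5,3)→{3,6}; (6,1)→{1,3}; (7,7)→{6,7,8}. Safe: 5. Place at column 5.
Columns [2, 4, 6, 8, 3, 1, 7, 5], r−c [-1, -2, -3, -4, 2, 5, 0, 3], r+c [3, 6, 9, 12, 8, 7, 14, 13] are all distinct, so no two queens attack.

(1,2) (2,4) (3,6) (4,8) (5,3) (6,1) (7,7) (8,5)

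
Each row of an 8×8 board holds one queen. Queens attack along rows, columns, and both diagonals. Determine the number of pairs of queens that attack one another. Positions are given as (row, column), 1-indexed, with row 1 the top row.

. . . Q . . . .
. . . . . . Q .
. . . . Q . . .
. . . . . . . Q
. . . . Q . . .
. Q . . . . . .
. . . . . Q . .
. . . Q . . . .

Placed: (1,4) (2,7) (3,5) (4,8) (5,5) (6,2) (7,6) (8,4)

Same column: (1,4)–(8,4) (column 4); (3,5)–(5,5) (column 5).
Same diagonal: (3,5)–(6,2) (|3−6| = |5−2| = 3); (4,8)–(8,4) (|4−8| = |8−4| = 4); (6,2)–(8,4) (|6−8| = |2−4| = 2).
Total attacking pairs: 5.

5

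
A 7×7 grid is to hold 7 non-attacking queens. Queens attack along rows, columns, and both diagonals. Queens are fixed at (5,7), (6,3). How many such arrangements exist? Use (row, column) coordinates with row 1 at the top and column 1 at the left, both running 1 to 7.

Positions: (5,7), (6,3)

1

Branch on row 1: col 1 → 0; col 2 → 1; col 4 → 0; col 5 → 0; col 6 → 0.
Sum: 0 + 1 + 0 + 0 + 0 = 1.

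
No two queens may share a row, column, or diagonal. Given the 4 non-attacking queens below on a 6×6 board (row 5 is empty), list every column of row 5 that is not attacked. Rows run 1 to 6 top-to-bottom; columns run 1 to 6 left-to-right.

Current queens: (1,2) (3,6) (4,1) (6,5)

(1,2) attacks row 5 at column 2 and diagonals 6.
(3,6) attacks row 5 at column 6 and diagonals 4.
(4,1) attacks row 5 at column 1 and diagonals 2.
(6,5) attacks row 5 at column 5 and diagonals 4, 6.
Attacked columns: {1, 2, 4, 5, 6}. Safe: {3}.

columns 3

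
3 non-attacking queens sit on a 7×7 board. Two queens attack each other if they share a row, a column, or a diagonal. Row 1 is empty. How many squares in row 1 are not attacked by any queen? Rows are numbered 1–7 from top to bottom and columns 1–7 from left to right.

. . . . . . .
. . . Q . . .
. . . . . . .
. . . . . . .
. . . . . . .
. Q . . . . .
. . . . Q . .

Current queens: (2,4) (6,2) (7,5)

(2,4) attacks row 1 at column 4 and diagonals 3, 5.
(6,2) attacks row 1 at column 2 and diagonals 7.
(7,5) attacks row 1 at column 5.
Attacked columns: {2, 3, 4, 5, 7}. Safe: {1, 6}.

2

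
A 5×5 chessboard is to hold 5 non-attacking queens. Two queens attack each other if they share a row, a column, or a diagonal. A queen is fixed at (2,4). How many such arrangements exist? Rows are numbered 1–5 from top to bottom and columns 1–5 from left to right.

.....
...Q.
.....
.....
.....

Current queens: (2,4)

Branch on row 1: col 1 → 1; col 2 → 1.
Sum: 1 + 1 = 2.

2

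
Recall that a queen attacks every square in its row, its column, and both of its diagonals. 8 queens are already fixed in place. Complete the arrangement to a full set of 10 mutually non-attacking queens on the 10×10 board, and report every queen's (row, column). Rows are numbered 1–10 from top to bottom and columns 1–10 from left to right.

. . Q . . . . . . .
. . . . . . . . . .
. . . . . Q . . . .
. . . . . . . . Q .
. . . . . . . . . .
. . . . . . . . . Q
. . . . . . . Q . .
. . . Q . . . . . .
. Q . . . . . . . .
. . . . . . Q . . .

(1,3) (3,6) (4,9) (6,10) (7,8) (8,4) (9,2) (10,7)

Row 2: attacked by (1,3)→{2,3,4}; (3,6)→{5,6,7}; (4,9)→{7,9}; (6,10)→{6,10}; (7,8)→{3,8}; (8,4)→{4,10}; (9,2)→{2,9}; (10,7)→{7}. Safe: 1. Place at column 1.
Row 5: attacked by (1,3)→{3,7}; (2,1)→{1,4}; (3,6)→{4,6,8}; (4,9)→{8,9,10}; (6,10)→{9,10}; (7,8)→{6,8,10}; (8,4)→{1,4,7}; (9,2)→{2,6}; (10,7)→{2,7}. Safe: 5. Place at column 5.
Columns [3, 1, 6, 9, 5, 10, 8, 4, 2, 7], r−c [-2, 1, -3, -5, 0, -4, -1, 4, 7, 3], r+c [4, 3, 9, 13, 10, 16, 15, 12, 11, 17] are all distinct, so no two queens attack.

(1,3) (2,1) (3,6) (4,9) (5,5) (6,10) (7,8) (8,4) (9,2) (10,7)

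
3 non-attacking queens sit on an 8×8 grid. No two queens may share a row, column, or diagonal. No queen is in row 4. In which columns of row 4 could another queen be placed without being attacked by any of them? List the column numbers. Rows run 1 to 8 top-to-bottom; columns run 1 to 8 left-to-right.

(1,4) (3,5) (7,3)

columns 2, 8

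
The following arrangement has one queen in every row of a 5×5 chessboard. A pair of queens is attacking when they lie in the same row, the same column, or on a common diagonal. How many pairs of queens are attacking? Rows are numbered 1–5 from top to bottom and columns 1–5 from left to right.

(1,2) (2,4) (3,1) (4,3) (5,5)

0

All columns are distinct and no two queens satisfy |Δrow| = |Δcol|, so no pair attacks.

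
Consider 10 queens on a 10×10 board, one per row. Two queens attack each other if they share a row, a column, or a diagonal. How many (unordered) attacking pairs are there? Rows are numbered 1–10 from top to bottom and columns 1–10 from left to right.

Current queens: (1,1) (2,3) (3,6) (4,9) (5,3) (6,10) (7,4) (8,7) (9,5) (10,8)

2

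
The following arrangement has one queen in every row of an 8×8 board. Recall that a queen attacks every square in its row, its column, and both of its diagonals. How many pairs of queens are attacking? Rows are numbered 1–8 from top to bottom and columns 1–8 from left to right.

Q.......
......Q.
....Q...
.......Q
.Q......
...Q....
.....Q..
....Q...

3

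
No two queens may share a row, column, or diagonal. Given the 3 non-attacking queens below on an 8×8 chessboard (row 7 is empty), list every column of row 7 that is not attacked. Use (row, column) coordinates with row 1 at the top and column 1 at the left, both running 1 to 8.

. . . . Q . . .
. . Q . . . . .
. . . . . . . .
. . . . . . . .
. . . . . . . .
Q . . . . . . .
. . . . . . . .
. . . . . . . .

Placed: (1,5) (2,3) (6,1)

(1,5) attacks row 7 at column 5.
(2,3) attacks row 7 at column 3 and diagonals 8.
(6,1) attacks row 7 at column 1 and diagonals 2.
Attacked columns: {1, 2, 3, 5, 8}. Safe: {4, 6, 7}.

columns 4, 6, 7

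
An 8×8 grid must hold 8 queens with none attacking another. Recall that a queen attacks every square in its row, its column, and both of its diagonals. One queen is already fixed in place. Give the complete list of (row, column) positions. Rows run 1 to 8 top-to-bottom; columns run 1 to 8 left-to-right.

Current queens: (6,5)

Row 1: attacked by (6,5)→{5}. Safe: 1, 2, 3, 4, 6, 7, 8. Place at column 2.
Row 2: attacked by (1,2)→{1,2,3}; (6,5)→{1,5}. Safe: 4, 6, 7, 8. Place at column 8.
Row 3: attacked by (1,2)→{2,4}; (2,8)→{7,8}; (6,5)→{2,5,8}. Safe: 1, 3, 6. Place at column 6.
Row 4: attacked by (1,2)→{2,5}; (2,8)→{6,8}; (3,6)→{5,6,7}; (6,5)→{3,5,7}. Safe: 1, 4. Place at column 1.
Row 5: attacked by (1,2)→{2,6}; (2,8)→{5,8}; (3,6)→{4,6,8}; (4,1)→{1,2}; (6,5)→{4,5,6}. Safe: 3, 7. Place at column 3.
Row 7: attacked by (1,2)→{2,8}; (2,8)→{3,8}; (3,6)→{2,6}; (4,1)→{1,4}; (5,3)→{1,3,5}; (6,5)→{4,5,6}. Safe: 7. Place at column 7.
Row 8: attacked by (1,2)→{2}; (2,8)→{2,8}; (3,6)→{1,6}; (4,1)→{1,5}; (5,3)→{3,6}; (6,5)→{3,5,7}; (7,7)→{6,7,8}. Safe: 4. Place at column 4.
Columns [2, 8, 6, 1, 3, 5, 7, 4], r−c [-1, -6, -3, 3, 2, 1, 0, 4], r+c [3, 10, 9, 5, 8, 11, 14, 12] are all distinct, so no two queens attack.

(1,2) (2,8) (3,6) (4,1) (5,3) (6,5) (7,7) (8,4)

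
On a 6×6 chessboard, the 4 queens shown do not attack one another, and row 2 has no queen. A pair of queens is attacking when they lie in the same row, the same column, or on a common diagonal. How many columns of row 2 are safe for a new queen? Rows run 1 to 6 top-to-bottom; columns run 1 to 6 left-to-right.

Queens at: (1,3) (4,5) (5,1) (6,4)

1

(1,3) attacks row 2 at column 3 and diagonals 2, 4.
(4,5) attacks row 2 at column 5 and diagonals 3.
(5,1) attacks row 2 at column 1 and diagonals 4.
(6,4) attacks row 2 at column 4.
Attacked columns: {1, 2, 3, 4, 5}. Safe: {6}.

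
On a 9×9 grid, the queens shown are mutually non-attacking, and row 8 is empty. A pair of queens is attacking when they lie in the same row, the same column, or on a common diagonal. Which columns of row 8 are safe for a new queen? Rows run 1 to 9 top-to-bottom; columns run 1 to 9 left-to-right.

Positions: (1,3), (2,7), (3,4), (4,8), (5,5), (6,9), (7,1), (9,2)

columns 6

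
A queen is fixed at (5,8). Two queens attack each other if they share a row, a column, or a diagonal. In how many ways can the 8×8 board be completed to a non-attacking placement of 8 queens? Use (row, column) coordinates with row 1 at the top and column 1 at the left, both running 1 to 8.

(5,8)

Branch on row 1: col 1 → 1; col 2 → 1; col 3 → 4; col 5 → 5; col 6 → 4; col 7 → 3.
Sum: 1 + 1 + 4 + 5 + 4 + 3 = 18.

18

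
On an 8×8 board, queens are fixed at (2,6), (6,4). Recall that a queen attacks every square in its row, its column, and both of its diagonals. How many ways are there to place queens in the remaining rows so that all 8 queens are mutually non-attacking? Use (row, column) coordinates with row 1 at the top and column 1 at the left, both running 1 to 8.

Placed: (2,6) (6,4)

3

Branch on row 1: col 1 → 1; col 2 → 1; col 3 → 1; col 8 → 0.
Sum: 1 + 1 + 1 + 0 = 3.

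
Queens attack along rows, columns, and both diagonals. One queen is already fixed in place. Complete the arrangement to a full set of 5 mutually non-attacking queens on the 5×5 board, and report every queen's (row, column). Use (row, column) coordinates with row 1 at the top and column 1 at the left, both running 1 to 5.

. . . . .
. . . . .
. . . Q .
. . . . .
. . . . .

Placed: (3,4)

(1,5) (2,2) (3,4) (4,1) (5,3)

Row 1: attacked by (3,4)→{2,4}. Safe: 1, 3, 5. Place at column 5.
Row 2: attacked by (1,5)→{4,5}; (3,4)→{3,4,5}. Safe: 1, 2. Place at column 2.
Row 4: attacked by (1,5)→{2,5}; (2,2)→{2,4}; (3,4)→{3,4,5}. Safe: 1. Place at column 1.
Row 5: attacked by (1,5)→{1,5}; (2,2)→{2,5}; (3,4)→{2,4}; (4,1)→{1,2}. Safe: 3. Place at column 3.
Columns [5, 2, 4, 1, 3], r−c [-4, 0, -1, 3, 2], r+c [6, 4, 7, 5, 8] are all distinct, so no two queens attack.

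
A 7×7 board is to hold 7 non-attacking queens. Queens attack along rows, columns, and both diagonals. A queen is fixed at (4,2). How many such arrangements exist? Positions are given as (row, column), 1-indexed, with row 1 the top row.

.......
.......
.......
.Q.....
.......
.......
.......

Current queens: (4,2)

Branch on row 1: col 1 → 1; col 3 → 2; col 4 → 2; col 6 → 0; col 7 → 1.
Sum: 1 + 2 + 2 + 0 + 1 = 6.

6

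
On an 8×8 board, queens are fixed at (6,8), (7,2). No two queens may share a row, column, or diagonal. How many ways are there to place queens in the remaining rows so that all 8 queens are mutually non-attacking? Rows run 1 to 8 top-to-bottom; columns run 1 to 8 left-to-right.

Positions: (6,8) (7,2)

3

Branch on row 1: col 1 → 0; col 4 → 0; col 5 → 0; col 6 → 2; col 7 → 1.
Sum: 0 + 0 + 0 + 2 + 1 = 3.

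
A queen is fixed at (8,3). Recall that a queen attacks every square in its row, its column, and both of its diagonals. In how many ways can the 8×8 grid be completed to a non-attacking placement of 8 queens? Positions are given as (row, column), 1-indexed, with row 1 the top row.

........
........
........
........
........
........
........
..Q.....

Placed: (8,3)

Branch on row 1: col 1 → 2; col 2 → 2; col 4 → 3; col 5 → 4; col 6 → 5; col 7 → 0; col 8 → 0.
Sum: 2 + 2 + 3 + 4 + 5 + 0 + 0 = 16.

16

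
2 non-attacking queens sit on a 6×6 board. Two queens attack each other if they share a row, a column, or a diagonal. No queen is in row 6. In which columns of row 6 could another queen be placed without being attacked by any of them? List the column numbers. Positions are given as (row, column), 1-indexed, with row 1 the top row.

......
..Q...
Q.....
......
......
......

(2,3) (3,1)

(2,3) attacks row 6 at column 3.
(3,1) attacks row 6 at column 1 and diagonals 4.
Attacked columns: {1, 3, 4}. Safe: {2, 5, 6}.

columns 2, 5, 6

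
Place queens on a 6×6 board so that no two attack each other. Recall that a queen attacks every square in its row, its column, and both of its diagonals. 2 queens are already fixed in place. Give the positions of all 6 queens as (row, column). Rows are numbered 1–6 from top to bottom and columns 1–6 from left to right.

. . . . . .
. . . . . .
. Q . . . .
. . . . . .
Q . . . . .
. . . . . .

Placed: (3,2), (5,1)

(1,3) (2,6) (3,2) (4,5) (5,1) (6,4)

Row 1: attacked by (3,2)→{2,4}; (5,1)→{1,5}. Safe: 3, 6. Place at column 3.
Row 2: attacked by (1,3)→{2,3,4}; (3,2)→{1,2,3}; (5,1)→{1,4}. Safe: 5, 6. Place at column 6.
Row 4: attacked by (1,3)→{3,6}; (2,6)→{4,6}; (3,2)→{1,2,3}; (5,1)→{1,2}. Safe: 5. Place at column 5.
Row 6: attacked by (1,3)→{3}; (2,6)→{2,6}; (3,2)→{2,5}; (4,5)→{3,5}; (5,1)→{1,2}. Safe: 4. Place at column 4.
Columns [3, 6, 2, 5, 1, 4], r−c [-2, -4, 1, -1, 4, 2], r+c [4, 8, 5, 9, 6, 10] are all distinct, so no two queens attack.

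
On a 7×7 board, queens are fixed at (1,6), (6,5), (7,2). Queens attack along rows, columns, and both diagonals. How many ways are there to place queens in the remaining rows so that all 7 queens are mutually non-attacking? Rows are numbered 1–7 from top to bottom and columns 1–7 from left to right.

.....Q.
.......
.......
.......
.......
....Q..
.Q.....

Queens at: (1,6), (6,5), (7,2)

3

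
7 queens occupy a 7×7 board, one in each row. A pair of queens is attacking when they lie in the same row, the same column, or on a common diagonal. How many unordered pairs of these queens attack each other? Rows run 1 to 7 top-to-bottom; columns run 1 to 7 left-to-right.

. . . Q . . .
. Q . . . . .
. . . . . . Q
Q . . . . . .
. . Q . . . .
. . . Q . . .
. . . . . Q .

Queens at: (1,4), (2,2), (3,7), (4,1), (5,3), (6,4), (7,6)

Same column: (1,4)–(6,4) (column 4).
Same diagonal: (1,4)–(4,1) (|1−4| = |4−1| = 3); (3,7)–(6,4) (|3−6| = |7−4| = 3); (5,3)–(6,4) (|5−6| = |3−4| = 1).
Total attacking pairs: 4.

4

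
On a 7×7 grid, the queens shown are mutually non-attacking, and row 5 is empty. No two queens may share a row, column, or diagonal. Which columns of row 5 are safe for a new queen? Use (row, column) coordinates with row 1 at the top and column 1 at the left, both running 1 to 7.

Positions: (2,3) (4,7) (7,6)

(2,3) attacks row 5 at column 3 and diagonals 6.
(4,7) attacks row 5 at column 7 and diagonals 6.
(7,6) attacks row 5 at column 6 and diagonals 4.
Attacked columns: {3, 4, 6, 7}. Safe: {1, 2, 5}.

columns 1, 2, 5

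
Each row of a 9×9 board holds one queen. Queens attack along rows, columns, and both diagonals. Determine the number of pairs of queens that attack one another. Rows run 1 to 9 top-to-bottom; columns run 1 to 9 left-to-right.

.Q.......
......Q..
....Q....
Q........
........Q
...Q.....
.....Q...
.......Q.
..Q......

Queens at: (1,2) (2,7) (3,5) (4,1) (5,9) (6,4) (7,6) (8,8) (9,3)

0

All columns are distinct and no two queens satisfy |Δrow| = |Δcol|, so no pair attacks.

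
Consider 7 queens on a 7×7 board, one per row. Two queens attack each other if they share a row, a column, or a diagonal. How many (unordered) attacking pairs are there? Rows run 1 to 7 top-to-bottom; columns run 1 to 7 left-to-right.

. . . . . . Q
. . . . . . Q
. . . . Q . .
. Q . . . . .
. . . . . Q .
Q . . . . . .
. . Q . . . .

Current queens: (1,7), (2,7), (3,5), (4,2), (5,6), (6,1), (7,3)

2

Same column: (1,7)–(2,7) (column 7).
Same diagonal: (1,7)–(3,5) (|1−3| = |7−5| = 2).
Total attacking pairs: 2.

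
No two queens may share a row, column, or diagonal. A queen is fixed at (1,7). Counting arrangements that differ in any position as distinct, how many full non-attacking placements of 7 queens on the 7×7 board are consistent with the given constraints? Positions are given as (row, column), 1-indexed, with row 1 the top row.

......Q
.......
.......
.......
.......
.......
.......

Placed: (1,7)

4

Branch on row 2: col 1 → 0; col 2 → 1; col 3 → 1; col 4 → 1; col 5 → 1.
Sum: 0 + 1 + 1 + 1 + 1 = 4.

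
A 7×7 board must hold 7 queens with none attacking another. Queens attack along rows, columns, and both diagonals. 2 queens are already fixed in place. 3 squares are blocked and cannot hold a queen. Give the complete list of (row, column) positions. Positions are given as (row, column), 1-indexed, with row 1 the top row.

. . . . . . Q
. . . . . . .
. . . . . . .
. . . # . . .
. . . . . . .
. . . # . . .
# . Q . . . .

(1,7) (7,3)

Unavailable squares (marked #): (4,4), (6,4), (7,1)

Row 2: attacked by (1,7)→{6,7}; (7,3)→{3}. Safe: 1, 2, 4, 5. Place at column 4.
Row 3: attacked by (1,7)→{5,7}; (2,4)→{3,4,5}; (7,3)→{3,7}. Safe: 1, 2, 6. Place at column 1.
Row 4: attacked by (1,7)→{4,7}; (2,4)→{2,4,6}; (3,1)→{1,2}; (7,3)→{3,6}. Blocked: 4. Safe: 5. Place at column 5.
Row 5: attacked by (1,7)→{3,7}; (2,4)→{1,4,7}; (3,1)→{1,3}; (4,5)→{4,5,6}; (7,3)→{1,3,5}. Safe: 2. Place at column 2.
Row 6: attacked by (1,7)→{2,7}; (2,4)→{4}; (3,1)→{1,4}; (4,5)→{3,5,7}; (5,2)→{1,2,3}; (7,3)→{2,3,4}. Blocked: 4. Safe: 6. Place at column 6.
Columns [7, 4, 1, 5, 2, 6, 3], r−c [-6, -2, 2, -1, 3, 0, 4], r+c [8, 6, 4, 9, 7, 12, 10] are all distinct, so no two queens attack.

(1,7) (2,4) (3,1) (4,5) (5,2) (6,6) (7,3)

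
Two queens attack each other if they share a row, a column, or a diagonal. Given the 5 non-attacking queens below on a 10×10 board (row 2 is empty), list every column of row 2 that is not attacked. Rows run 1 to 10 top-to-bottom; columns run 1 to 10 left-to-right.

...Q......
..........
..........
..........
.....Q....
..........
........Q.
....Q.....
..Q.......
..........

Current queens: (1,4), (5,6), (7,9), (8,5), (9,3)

columns 1, 2, 7, 8

(1,4) attacks row 2 at column 4 and diagonals 3, 5.
(5,6) attacks row 2 at column 6 and diagonals 3, 9.
(7,9) attacks row 2 at column 9 and diagonals 4.
(8,5) attacks row 2 at column 5.
(9,3) attacks row 2 at column 3 and diagonals 10.
Attacked columns: {3, 4, 5, 6, 9, 10}. Safe: {1, 2, 7, 8}.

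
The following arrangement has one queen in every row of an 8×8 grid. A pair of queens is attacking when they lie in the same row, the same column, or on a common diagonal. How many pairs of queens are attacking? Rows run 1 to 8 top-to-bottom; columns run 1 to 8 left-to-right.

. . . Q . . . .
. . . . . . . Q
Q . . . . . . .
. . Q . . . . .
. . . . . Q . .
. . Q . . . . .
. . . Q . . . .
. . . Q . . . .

6

Same column: (1,4)–(7,4) (column 4); (1,4)–(8,4) (column 4); (4,3)–(6,3) (column 3); (7,4)–(8,4) (column 4).
Same diagonal: (5,6)–(7,4) (|5−7| = |6−4| = 2); (6,3)–(7,4) (|6−7| = |3−4| = 1).
Total attacking pairs: 6.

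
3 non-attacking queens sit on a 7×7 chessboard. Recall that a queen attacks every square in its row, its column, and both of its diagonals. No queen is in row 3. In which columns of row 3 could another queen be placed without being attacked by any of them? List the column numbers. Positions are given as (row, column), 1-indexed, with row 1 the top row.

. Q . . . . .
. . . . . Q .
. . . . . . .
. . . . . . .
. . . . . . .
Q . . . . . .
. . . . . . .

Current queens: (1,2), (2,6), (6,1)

columns 3

(1,2) attacks row 3 at column 2 and diagonals 4.
(2,6) attacks row 3 at column 6 and diagonals 5, 7.
(6,1) attacks row 3 at column 1 and diagonals 4.
Attacked columns: {1, 2, 4, 5, 6, 7}. Safe: {3}.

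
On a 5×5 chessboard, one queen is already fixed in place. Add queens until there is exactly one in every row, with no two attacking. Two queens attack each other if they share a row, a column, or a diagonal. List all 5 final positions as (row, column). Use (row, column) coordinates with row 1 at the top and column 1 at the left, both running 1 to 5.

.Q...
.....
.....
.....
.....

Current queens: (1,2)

(1,2) (2,4) (3,1) (4,3) (5,5)

Row 2: attacked by (1,2)→{1,2,3}. Safe: 4, 5. Place at column 4.
Row 3: attacked by (1,2)→{2,4}; (2,4)→{3,4,5}. Safe: 1. Place at column 1.
Row 4: attacked by (1,2)→{2,5}; (2,4)→{2,4}; (3,1)→{1,2}. Safe: 3. Place at column 3.
Row 5: attacked by (1,2)→{2}; (2,4)→{1,4}; (3,1)→{1,3}; (4,3)→{2,3,4}. Safe: 5. Place at column 5.
Columns [2, 4, 1, 3, 5], r−c [-1, -2, 2, 1, 0], r+c [3, 6, 4, 7, 10] are all distinct, so no two queens attack.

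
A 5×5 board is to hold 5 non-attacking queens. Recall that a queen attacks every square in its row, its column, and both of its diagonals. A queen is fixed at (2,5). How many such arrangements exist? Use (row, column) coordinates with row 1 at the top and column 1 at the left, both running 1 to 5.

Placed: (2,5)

2

Branch on row 1: col 1 → 0; col 2 → 1; col 3 → 1.
Sum: 0 + 1 + 1 = 2.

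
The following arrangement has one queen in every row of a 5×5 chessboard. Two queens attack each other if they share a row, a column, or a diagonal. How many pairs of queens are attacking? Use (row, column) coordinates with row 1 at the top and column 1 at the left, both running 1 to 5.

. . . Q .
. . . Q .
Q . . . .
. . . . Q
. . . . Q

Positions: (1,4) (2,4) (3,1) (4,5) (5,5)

2

Same column: (1,4)–(2,4) (column 4); (4,5)–(5,5) (column 5).
Total attacking pairs: 2.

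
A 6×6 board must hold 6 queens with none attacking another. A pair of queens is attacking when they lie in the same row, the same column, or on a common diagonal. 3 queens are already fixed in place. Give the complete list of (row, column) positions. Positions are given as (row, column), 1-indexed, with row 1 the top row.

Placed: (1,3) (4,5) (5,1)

(1,3) (2,6) (3,2) (4,5) (5,1) (6,4)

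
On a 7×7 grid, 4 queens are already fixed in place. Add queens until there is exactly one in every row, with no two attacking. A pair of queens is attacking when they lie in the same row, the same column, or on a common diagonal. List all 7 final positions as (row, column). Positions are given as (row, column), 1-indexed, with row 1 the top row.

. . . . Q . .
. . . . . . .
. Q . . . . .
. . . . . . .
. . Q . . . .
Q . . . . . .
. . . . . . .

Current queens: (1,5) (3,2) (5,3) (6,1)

(1,5) (2,7) (3,2) (4,6) (5,3) (6,1) (7,4)

Row 2: attacked by (1,5)→{4,5,6}; (3,2)→{1,2,3}; (5,3)→{3,6}; (6,1)→{1,5}. Safe: 7. Place at column 7.
Row 4: attacked by (1,5)→{2,5}; (2,7)→{5,7}; (3,2)→{1,2,3}; (5,3)→{2,3,4}; (6,1)→{1,3}. Safe: 6. Place at column 6.
Row 7: attacked by (1,5)→{5}; (2,7)→{2,7}; (3,2)→{2,6}; (4,6)→{3,6}; (5,3)→{1,3,5}; (6,1)→{1,2}. Safe: 4. Place at column 4.
Columns [5, 7, 2, 6, 3, 1, 4], r−c [-4, -5, 1, -2, 2, 5, 3], r+c [6, 9, 5, 10, 8, 7, 11] are all distinct, so no two queens attack.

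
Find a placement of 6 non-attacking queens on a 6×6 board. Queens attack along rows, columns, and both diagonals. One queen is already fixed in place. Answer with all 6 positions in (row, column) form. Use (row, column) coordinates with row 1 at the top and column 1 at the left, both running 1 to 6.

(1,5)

Row 2: attacked by (1,5)→{4,5,6}. Safe: 1, 2, 3. Place at column 3.
Row 3: attacked by (1,5)→{3,5}; (2,3)→{2,3,4}. Safe: 1, 6. Place at column 1.
Row 4: attacked by (1,5)→{2,5}; (2,3)→{1,3,5}; (3,1)→{1,2}. Safe: 4, 6. Place at column 6.
Row 5: attacked by (1,5)→{1,5}; (2,3)→{3,6}; (3,1)→{1,3}; (4,6)→{5,6}. Safe: 2, 4. Place at column 4.
Row 6: attacked by (1,5)→{5}; (2,3)→{3}; (3,1)→{1,4}; (4,6)→{4,6}; (5,4)→{3,4,5}. Safe: 2. Place at column 2.
Columns [5, 3, 1, 6, 4, 2], r−c [-4, -1, 2, -2, 1, 4], r+c [6, 5, 4, 10, 9, 8] are all distinct, so no two queens attack.

(1,5) (2,3) (3,1) (4,6) (5,4) (6,2)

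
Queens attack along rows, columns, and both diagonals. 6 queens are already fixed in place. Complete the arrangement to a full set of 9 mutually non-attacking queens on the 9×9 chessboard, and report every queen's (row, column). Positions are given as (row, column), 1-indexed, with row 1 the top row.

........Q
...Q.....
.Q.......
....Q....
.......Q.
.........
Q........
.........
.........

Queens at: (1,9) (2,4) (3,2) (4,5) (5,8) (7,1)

(1,9) (2,4) (3,2) (4,5) (5,8) (6,6) (7,1) (8,3) (9,7)

Row 6: attacked by (1,9)→{4,9}; (2,4)→{4,8}; (3,2)→{2,5}; (4,5)→{3,5,7}; (5,8)→{7,8,9}; (7,1)→{1,2}. Safe: 6. Place at column 6.
Row 8: attacked by (1,9)→{2,9}; (2,4)→{4}; (3,2)→{2,7}; (4,5)→{1,5,9}; (5,8)→{5,8}; (6,6)→{4,6,8}; (7,1)→{1,2}. Safe: 3. Place at column 3.
Row 9: attacked by (1,9)→{1,9}; (2,4)→{4}; (3,2)→{2,8}; (4,5)→{5}; (5,8)→{4,8}; (6,6)→{3,6,9}; (7,1)→{1,3}; (8,3)→{2,3,4}. Safe: 7. Place at column 7.
Columns [9, 4, 2, 5, 8, 6, 1, 3, 7], r−c [-8, -2, 1, -1, -3, 0, 6, 5, 2], r+c [10, 6, 5, 9, 13, 12, 8, 11, 16] are all distinct, so no two queens attack.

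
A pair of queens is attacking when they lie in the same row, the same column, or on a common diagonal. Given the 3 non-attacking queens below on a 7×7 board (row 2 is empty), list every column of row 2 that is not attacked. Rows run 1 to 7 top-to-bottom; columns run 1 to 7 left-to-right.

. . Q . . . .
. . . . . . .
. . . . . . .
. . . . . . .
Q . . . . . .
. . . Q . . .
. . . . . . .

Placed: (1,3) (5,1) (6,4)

(1,3) attacks row 2 at column 3 and diagonals 2, 4.
(5,1) attacks row 2 at column 1 and diagonals 4.
(6,4) attacks row 2 at column 4.
Attacked columns: {1, 2, 3, 4}. Safe: {5, 6, 7}.

columns 5, 6, 7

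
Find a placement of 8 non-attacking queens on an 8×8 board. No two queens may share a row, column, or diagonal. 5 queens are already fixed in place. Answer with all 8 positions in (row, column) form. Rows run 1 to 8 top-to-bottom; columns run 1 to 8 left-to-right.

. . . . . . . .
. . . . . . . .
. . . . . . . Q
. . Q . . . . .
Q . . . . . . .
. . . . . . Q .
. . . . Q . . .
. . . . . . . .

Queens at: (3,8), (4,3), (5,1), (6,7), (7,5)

(1,4) (2,6) (3,8) (4,3) (5,1) (6,7) (7,5) (8,2)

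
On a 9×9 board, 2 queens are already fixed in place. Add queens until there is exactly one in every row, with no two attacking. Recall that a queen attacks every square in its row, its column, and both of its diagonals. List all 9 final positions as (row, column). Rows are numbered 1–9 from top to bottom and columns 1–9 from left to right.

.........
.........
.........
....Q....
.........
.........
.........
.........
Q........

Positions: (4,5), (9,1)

(1,6) (2,2) (3,9) (4,5) (5,3) (6,8) (7,4) (8,7) (9,1)

Row 1: attacked by (4,5)→{2,5,8}; (9,1)→{1,9}. Safe: 3, 4, 6, 7. Place at column 6.
Row 2: attacked by (1,6)→{5,6,7}; (4,5)→{3,5,7}; (9,1)→{1,8}. Safe: 2, 4, 9. Place at column 2.
Row 3: attacked by (1,6)→{4,6,8}; (2,2)→{1,2,3}; (4,5)→{4,5,6}; (9,1)→{1,7}. Safe: 9. Place at column 9.
Row 5: attacked by (1,6)→{2,6}; (2,2)→{2,5}; (3,9)→{7,9}; (4,5)→{4,5,6}; (9,1)→{1,5}. Safe: 3, 8. Place at column 3.
Row 6: attacked by (1,6)→{1,6}; (2,2)→{2,6}; (3,9)→{6,9}; (4,5)→{3,5,7}; (5,3)→{2,3,4}; (9,1)→{1,4}. Safe: 8. Place at column 8.
Row 7: attacked by (1,6)→{6}; (2,2)→{2,7}; (3,9)→{5,9}; (4,5)→{2,5,8}; (5,3)→{1,3,5}; (6,8)→{7,8,9}; (9,1)→{1,3}. Safe: 4. Place at column 4.
Row 8: attacked by (1,6)→{6}; (2,2)→{2,8}; (3,9)→{4,9}; (4,5)→{1,5,9}; (5,3)→{3,6}; (6,8)→{6,8}; (7,4)→{3,4,5}; (9,1)→{1,2}. Safe: 7. Place at column 7.
Columns [6, 2, 9, 5, 3, 8, 4, 7, 1], r−c [-5, 0, -6, -1, 2, -2, 3, 1, 8], r+c [7, 4, 12, 9, 8, 14, 11, 15, 10] are all distinct, so no two queens attack.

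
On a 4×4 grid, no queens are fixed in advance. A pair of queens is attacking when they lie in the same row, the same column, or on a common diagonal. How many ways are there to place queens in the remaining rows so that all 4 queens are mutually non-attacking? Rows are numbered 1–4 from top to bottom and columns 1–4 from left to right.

2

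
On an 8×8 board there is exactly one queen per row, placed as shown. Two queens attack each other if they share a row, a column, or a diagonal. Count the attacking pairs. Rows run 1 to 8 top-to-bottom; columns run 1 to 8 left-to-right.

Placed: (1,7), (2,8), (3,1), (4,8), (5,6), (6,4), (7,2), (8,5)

Same column: (2,8)–(4,8) (column 8).
Same diagonal: (1,7)–(2,8) (|1−2| = |7−8| = 1); (2,8)–(6,4) (|2−6| = |8−4| = 4); (3,1)–(6,4) (|3−6| = |1−4| = 3).
Total attacking pairs: 4.

4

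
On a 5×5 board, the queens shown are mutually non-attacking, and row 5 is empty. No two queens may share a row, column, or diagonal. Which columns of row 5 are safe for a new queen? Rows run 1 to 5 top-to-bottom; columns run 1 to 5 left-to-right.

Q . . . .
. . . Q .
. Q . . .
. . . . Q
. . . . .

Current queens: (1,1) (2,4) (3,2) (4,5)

(1,1) attacks row 5 at column 1 and diagonals 5.
(2,4) attacks row 5 at column 4 and diagonals 1.
(3,2) attacks row 5 at column 2 and diagonals 4.
(4,5) attacks row 5 at column 5 and diagonals 4.
Attacked columns: {1, 2, 4, 5}. Safe: {3}.

columns 3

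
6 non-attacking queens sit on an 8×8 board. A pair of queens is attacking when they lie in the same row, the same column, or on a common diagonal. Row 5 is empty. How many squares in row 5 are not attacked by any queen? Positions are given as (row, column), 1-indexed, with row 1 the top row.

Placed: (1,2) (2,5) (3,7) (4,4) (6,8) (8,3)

(1,2) attacks row 5 at column 2 and diagonals 6.
(2,5) attacks row 5 at column 5 and diagonals 2, 8.
(3,7) attacks row 5 at column 7 and diagonals 5.
(4,4) attacks row 5 at column 4 and diagonals 3, 5.
(6,8) attacks row 5 at column 8 and diagonals 7.
(8,3) attacks row 5 at column 3 and diagonals 6.
Attacked columns: {2, 3, 4, 5, 6, 7, 8}. Safe: {1}.

1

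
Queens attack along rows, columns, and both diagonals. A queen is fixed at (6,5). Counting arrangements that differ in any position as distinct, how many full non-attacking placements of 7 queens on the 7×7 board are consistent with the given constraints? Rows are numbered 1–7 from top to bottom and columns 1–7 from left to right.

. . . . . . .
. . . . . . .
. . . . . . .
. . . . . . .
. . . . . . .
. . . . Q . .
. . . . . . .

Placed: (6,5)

Branch on row 1: col 1 → 1; col 2 → 1; col 3 → 0; col 4 → 1; col 6 → 3; col 7 → 0.
Sum: 1 + 1 + 0 + 1 + 3 + 0 = 6.

6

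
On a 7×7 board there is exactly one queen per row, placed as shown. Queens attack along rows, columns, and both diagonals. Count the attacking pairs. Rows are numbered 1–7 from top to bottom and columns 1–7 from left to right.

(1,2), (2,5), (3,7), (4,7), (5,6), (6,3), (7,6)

Same column: (3,7)–(4,7) (column 7); (5,6)–(7,6) (column 6).
Same diagonal: (1,2)–(5,6) (|1−5| = |2−6| = 4); (2,5)–(4,7) (|2−4| = |5−7| = 2); (4,7)–(5,6) (|4−5| = |7−6| = 1).
Total attacking pairs: 5.

5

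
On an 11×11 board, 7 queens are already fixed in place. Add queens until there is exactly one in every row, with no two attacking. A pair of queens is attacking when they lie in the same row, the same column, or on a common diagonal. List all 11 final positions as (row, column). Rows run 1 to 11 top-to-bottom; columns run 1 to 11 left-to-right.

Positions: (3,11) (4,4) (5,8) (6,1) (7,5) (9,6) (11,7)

(1,10) (2,3) (3,11) (4,4) (5,8) (6,1) (7,5) (8,2) (9,6) (10,9) (11,7)

Row 1: attacked by (3,11)→{9,11}; (4,4)→{1,4,7}; (5,8)→{4,8}; (6,1)→{1,6}; (7,5)→{5,11}; (9,6)→{6}; (11,7)→{7}. Safe: 2, 3, 10. Place at column 10.
Row 2: attacked by (1,10)→{9,10,11}; (3,11)→{10,11}; (4,4)→{2,4,6}; (5,8)→{5,8,11}; (6,1)→{1,5}; (7,5)→{5,10}; (9,6)→{6}; (11,7)→{7}. Safe: 3. Place at column 3.
Row 8: attacked by (1,10)→{3,10}; (2,3)→{3,9}; (3,11)→{6,11}; (4,4)→{4,8}; (5,8)→{5,8,11}; (6,1)→{1,3}; (7,5)→{4,5,6}; (9,6)→{5,6,7}; (11,7)→{4,7,10}. Safe: 2. Place at column 2.
Row 10: attacked by (1,10)→{1,10}; (2,3)→{3,11}; (3,11)→{4,11}; (4,4)→{4,10}; (5,8)→{3,8}; (6,1)→{1,5}; (7,5)→{2,5,8}; (8,2)→{2,4}; (9,6)→{5,6,7}; (11,7)→{6,7,8}. Safe: 9. Place at column 9.
Columns [10, 3, 11, 4, 8, 1, 5, 2, 6, 9, 7], r−c [-9, -1, -8, 0, -3, 5, 2, 6, 3, 1, 4], r+c [11, 5, 14, 8, 13, 7, 12, 10, 15, 19, 18] are all distinct, so no two queens attack.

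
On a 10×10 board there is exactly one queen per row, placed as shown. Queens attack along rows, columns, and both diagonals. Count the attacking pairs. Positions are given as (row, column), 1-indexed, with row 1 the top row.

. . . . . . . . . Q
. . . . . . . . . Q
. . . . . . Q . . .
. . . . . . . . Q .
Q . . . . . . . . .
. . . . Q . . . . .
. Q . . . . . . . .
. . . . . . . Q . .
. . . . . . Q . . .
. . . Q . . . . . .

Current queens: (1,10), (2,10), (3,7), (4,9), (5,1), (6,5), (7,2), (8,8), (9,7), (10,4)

4

Same column: (1,10)–(2,10) (column 10); (3,7)–(9,7) (column 7).
Same diagonal: (1,10)–(6,5) (|1−6| = |10−5| = 5); (8,8)–(9,7) (|8−9| = |8−7| = 1).
Total attacking pairs: 4.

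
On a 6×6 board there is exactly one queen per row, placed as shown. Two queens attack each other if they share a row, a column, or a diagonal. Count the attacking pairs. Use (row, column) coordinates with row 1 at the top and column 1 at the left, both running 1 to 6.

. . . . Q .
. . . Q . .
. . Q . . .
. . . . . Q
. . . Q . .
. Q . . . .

5

Same column: (2,4)–(5,4) (column 4).
Same diagonal: (1,5)–(2,4) (|1−2| = |5−4| = 1); (1,5)–(3,3) (|1−3| = |5−3| = 2); (2,4)–(3,3) (|2−3| = |4−3| = 1); (2,4)–(4,6) (|2−4| = |4−6| = 2).
Total attacking pairs: 5.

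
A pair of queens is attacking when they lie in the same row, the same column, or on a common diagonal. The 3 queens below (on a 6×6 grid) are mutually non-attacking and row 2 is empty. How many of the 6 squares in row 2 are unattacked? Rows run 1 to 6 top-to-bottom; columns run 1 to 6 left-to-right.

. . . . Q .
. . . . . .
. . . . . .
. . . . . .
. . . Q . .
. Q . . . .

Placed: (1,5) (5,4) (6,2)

1

(1,5) attacks row 2 at column 5 and diagonals 4, 6.
(5,4) attacks row 2 at column 4 and diagonals 1.
(6,2) attacks row 2 at column 2 and diagonals 6.
Attacked columns: {1, 2, 4, 5, 6}. Safe: {3}.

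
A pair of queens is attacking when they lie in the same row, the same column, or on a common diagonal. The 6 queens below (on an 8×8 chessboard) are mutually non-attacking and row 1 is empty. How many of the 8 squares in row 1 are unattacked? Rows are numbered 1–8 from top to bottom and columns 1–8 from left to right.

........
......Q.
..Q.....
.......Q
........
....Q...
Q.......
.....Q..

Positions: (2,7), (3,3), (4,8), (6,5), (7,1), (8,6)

(2,7) attacks row 1 at column 7 and diagonals 6, 8.
(3,3) attacks row 1 at column 3 and diagonals 1, 5.
(4,8) attacks row 1 at column 8 and diagonals 5.
(6,5) attacks row 1 at column 5.
(7,1) attacks row 1 at column 1 and diagonals 7.
(8,6) attacks row 1 at column 6.
Attacked columns: {1, 3, 5, 6, 7, 8}. Safe: {2, 4}.

2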